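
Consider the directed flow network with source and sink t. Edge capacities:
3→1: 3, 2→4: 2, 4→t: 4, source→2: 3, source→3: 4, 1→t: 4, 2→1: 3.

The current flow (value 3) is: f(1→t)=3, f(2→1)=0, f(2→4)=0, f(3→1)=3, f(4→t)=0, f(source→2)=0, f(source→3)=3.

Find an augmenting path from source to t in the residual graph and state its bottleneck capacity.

Residual along source→2→1→t: source→2: 3, 2→1: 3, 1→t: 1.
Bottleneck = min = 1.

source→2→1→t, bottleneck 1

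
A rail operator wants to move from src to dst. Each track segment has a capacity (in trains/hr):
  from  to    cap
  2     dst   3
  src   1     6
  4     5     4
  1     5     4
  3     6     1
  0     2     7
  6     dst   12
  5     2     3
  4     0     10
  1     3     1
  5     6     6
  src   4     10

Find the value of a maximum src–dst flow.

Augment src→1→3→6→dst: bottleneck 1. Total 1.
Augment src→1→5→6→dst: bottleneck 4. Total 5.
Augment src→4→5→6→dst: bottleneck 2. Total 7.
Augment src→4→5→2→dst: bottleneck 2. Total 9.
Augment src→4→0→2→dst: bottleneck 1. Total 10.
No augmenting path remains in the residual graph.

10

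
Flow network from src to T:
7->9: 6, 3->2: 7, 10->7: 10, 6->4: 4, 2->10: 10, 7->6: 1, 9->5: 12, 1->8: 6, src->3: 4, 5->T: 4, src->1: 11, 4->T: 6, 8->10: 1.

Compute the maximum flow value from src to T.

5

Augment src->1->8->10->7->6->4->T: bottleneck 1. Total 1.
Augment src->3->2->10->7->9->5->T: bottleneck 4. Total 5.
No augmenting path remains in the residual graph.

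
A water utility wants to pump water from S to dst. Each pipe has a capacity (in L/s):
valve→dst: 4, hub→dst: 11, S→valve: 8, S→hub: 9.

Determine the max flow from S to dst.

13

Augment S→valve→dst: bottleneck 4. Total 4.
Augment S→hub→dst: bottleneck 9. Total 13.
No augmenting path remains in the residual graph.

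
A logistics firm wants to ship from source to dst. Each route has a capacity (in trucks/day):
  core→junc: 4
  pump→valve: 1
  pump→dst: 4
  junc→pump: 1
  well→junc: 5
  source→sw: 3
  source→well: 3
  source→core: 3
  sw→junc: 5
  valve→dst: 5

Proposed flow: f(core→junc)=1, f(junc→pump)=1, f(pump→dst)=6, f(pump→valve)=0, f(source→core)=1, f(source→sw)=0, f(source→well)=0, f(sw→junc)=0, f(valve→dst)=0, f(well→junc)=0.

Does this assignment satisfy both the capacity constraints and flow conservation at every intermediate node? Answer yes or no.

No

Capacity violated on pump→dst: flow 6 > capacity 4.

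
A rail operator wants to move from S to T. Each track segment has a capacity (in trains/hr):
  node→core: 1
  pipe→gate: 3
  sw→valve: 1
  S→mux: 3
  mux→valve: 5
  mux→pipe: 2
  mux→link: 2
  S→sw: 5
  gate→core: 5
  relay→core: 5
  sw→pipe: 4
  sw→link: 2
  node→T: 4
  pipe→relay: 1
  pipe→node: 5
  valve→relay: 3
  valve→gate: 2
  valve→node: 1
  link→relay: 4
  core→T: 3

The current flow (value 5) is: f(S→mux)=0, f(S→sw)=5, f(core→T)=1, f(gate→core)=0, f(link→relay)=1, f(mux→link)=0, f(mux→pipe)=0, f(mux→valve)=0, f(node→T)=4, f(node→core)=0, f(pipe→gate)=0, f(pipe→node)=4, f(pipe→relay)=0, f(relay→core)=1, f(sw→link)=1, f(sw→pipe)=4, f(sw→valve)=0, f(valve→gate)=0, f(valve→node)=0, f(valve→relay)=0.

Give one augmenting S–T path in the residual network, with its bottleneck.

Residual along S→mux→pipe→gate→core→T: S→mux: 3, mux→pipe: 2, pipe→gate: 3, gate→core: 5, core→T: 2.
Bottleneck = min = 2.

S→mux→pipe→gate→core→T, bottleneck 2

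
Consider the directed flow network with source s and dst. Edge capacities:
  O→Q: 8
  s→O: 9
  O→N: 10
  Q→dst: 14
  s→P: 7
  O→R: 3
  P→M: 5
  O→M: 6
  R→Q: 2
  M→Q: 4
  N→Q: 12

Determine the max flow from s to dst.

Augment s→O→Q→dst: bottleneck 8. Total 8.
Augment s→O→N→Q→dst: bottleneck 1. Total 9.
Augment s→P→M→Q→dst: bottleneck 4. Total 13.
No augmenting path remains in the residual graph.

13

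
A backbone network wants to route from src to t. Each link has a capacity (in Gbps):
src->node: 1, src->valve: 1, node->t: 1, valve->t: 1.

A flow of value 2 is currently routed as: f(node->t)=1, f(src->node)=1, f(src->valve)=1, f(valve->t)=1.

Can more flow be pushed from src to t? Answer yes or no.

No

Residual reachable from src: {src}; t is not reachable.
Saturated cut: src->node, src->valve with total capacity 2 = current flow value. Flow is maximum.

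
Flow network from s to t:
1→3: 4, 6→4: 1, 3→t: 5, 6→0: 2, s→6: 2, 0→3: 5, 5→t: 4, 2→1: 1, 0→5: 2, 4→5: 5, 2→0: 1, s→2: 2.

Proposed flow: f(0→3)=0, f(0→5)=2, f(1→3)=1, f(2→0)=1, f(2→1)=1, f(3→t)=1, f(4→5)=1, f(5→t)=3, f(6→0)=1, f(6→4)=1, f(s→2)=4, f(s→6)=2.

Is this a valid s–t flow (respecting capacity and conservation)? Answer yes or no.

No

Capacity violated on s→2: flow 4 > capacity 2.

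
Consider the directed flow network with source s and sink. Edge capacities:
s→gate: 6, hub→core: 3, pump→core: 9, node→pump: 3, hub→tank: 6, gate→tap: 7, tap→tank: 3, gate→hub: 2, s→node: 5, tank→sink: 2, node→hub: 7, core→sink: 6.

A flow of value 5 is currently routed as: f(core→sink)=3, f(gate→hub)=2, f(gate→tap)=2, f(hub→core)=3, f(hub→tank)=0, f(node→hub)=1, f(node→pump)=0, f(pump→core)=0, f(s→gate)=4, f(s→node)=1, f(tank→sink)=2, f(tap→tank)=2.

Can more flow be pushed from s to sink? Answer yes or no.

Residual path s→node→pump→core→sink has bottleneck 3 > 0.
Pushing 3 along it raises the flow to 8, so the given flow is not maximum.

Yes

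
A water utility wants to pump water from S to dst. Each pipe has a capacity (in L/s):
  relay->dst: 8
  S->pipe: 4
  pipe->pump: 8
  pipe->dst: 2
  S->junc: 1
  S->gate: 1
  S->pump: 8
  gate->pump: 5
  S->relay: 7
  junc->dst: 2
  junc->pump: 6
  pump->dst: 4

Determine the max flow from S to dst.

14

Augment S->junc->dst: bottleneck 1. Total 1.
Augment S->relay->dst: bottleneck 7. Total 8.
Augment S->pipe->dst: bottleneck 2. Total 10.
Augment S->pump->dst: bottleneck 4. Total 14.
No augmenting path remains in the residual graph.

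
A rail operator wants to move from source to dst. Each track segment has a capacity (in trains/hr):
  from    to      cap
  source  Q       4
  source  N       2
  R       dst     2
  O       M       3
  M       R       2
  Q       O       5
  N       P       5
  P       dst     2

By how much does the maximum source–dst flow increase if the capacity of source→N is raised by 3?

Original max flow = 4.
Even with extra capacity on source→N, another cut of capacity 4 remains binding.
New max flow = 4. Increase = 0.

0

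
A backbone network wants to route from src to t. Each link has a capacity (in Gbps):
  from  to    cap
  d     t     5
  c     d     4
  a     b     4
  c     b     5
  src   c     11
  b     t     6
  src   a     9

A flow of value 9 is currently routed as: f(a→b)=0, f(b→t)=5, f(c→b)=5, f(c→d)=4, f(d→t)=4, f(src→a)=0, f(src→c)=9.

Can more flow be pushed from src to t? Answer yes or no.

Residual path src→a→b→t has bottleneck 1 > 0.
Pushing 1 along it raises the flow to 10, so the given flow is not maximum.

Yes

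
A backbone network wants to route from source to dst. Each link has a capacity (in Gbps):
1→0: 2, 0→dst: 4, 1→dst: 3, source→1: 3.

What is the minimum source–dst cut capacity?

Max flow = 3 (via 1 augmenting path).
In the residual at optimum, the set reachable from source is {source}.
Cut edges: source→1 (cap 3). Sum = 3.

3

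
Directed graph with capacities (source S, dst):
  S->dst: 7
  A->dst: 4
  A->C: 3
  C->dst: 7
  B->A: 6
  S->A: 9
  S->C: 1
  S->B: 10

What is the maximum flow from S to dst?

15

Augment S->dst: bottleneck 7. Total 7.
Augment S->A->dst: bottleneck 4. Total 11.
Augment S->C->dst: bottleneck 1. Total 12.
Augment S->A->C->dst: bottleneck 3. Total 15.
No augmenting path remains in the residual graph.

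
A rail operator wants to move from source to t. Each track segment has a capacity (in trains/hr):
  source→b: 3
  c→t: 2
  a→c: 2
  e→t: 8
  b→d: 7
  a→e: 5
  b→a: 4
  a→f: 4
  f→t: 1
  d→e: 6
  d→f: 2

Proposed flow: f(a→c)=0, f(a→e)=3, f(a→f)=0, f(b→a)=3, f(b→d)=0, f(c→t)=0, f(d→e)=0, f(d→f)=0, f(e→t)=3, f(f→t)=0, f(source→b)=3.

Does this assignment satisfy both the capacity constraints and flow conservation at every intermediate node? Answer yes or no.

Yes

Every edge has 0 ≤ f(e) ≤ cap(e).
At each intermediate node, inflow equals outflow.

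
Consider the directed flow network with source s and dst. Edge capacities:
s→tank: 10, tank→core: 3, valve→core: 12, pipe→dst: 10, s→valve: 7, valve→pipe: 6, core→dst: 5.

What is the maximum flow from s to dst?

10

Augment s→tank→core→dst: bottleneck 3. Total 3.
Augment s→valve→core→dst: bottleneck 2. Total 5.
Augment s→valve→pipe→dst: bottleneck 5. Total 10.
No augmenting path remains in the residual graph.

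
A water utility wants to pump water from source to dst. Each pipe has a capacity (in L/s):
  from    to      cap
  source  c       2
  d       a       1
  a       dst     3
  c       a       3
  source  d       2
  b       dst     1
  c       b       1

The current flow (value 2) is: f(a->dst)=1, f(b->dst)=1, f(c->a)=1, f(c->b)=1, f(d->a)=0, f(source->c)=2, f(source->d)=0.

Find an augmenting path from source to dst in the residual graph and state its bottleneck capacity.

Residual along source->d->a->dst: source->d: 2, d->a: 1, a->dst: 2.
Bottleneck = min = 1.

source->d->a->dst, bottleneck 1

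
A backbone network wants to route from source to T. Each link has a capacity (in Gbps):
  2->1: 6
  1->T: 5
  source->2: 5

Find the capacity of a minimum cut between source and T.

5

Max flow = 5 (via 1 augmenting path).
In the residual at optimum, the set reachable from source is {source}.
Cut edges: source->2 (cap 5). Sum = 5.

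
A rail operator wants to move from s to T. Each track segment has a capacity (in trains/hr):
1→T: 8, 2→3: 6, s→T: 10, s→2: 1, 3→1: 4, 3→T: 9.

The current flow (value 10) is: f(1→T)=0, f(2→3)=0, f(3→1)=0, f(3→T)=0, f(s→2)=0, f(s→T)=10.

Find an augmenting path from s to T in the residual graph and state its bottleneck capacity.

Residual along s→2→3→T: s→2: 1, 2→3: 6, 3→T: 9.
Bottleneck = min = 1.

s→2→3→T, bottleneck 1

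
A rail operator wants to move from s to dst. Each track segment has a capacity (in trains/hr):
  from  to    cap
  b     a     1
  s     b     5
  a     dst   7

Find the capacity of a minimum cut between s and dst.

Max flow = 1 (via 1 augmenting path).
In the residual at optimum, the set reachable from s is {b, s}.
Cut edges: b->a (cap 1). Sum = 1.

1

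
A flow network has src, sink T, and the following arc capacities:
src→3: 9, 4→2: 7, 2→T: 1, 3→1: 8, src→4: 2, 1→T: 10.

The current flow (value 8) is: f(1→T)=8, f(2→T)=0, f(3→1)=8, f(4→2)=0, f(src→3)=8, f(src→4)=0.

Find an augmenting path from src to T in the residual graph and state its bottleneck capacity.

src→4→2→T, bottleneck 1

Residual along src→4→2→T: src→4: 2, 4→2: 7, 2→T: 1.
Bottleneck = min = 1.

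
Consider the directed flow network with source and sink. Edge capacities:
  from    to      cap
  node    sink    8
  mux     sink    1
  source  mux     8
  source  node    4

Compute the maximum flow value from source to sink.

Augment source→mux→sink: bottleneck 1. Total 1.
Augment source→node→sink: bottleneck 4. Total 5.
No augmenting path remains in the residual graph.

5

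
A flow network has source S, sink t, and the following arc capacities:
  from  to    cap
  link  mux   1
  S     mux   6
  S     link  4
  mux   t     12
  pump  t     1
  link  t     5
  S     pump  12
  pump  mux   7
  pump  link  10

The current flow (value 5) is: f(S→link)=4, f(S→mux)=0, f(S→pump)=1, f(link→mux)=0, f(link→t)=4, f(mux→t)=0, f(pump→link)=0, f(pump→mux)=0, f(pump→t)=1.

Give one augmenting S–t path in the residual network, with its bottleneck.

Residual along S→mux→t: S→mux: 6, mux→t: 12.
Bottleneck = min = 6.

S→mux→t, bottleneck 6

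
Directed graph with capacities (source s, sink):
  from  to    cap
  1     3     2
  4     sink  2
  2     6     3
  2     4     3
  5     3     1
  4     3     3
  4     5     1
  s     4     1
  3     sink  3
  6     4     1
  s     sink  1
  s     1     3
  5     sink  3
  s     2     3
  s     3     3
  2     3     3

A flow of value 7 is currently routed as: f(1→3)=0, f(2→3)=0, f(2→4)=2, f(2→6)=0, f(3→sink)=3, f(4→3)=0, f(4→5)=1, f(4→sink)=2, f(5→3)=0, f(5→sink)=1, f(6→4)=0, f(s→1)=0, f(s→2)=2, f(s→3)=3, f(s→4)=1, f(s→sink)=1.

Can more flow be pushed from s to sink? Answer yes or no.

No

Residual reachable from s: {1, 2, 3, 4, 6, s}; sink is not reachable.
Saturated cut: s→sink, 4→5, 4→sink, 3→sink with total capacity 7 = current flow value. Flow is maximum.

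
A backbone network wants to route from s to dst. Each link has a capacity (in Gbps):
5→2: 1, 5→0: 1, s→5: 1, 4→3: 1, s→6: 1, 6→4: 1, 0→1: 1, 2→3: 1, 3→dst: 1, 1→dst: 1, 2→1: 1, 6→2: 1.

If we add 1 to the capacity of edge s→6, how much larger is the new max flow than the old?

0

Original max flow = 2.
Even with extra capacity on s→6, another cut of capacity 2 remains binding.
New max flow = 2. Increase = 0.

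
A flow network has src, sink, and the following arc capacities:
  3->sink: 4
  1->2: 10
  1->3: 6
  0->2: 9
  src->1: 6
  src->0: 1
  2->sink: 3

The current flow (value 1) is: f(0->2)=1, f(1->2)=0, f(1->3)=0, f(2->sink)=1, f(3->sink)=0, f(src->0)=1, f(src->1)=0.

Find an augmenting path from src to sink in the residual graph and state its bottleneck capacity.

Residual along src->1->2->sink: src->1: 6, 1->2: 10, 2->sink: 2.
Bottleneck = min = 2.

src->1->2->sink, bottleneck 2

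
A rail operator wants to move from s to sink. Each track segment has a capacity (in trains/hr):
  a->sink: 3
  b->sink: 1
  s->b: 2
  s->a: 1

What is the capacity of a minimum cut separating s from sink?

2

Max flow = 2 (via 2 augmenting paths).
In the residual at optimum, the set reachable from s is {b, s}.
Cut edges: s->a (cap 1), b->sink (cap 1). Sum = 2.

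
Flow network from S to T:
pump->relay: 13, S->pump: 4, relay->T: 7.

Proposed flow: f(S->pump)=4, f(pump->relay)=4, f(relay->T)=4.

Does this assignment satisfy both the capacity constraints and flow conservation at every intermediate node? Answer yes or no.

Yes

Every edge has 0 ≤ f(e) ≤ cap(e).
At each intermediate node, inflow equals outflow.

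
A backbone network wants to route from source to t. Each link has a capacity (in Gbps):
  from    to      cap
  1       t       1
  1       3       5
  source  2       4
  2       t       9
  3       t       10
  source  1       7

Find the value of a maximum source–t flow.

Augment source->1->t: bottleneck 1. Total 1.
Augment source->2->t: bottleneck 4. Total 5.
Augment source->1->3->t: bottleneck 5. Total 10.
No augmenting path remains in the residual graph.

10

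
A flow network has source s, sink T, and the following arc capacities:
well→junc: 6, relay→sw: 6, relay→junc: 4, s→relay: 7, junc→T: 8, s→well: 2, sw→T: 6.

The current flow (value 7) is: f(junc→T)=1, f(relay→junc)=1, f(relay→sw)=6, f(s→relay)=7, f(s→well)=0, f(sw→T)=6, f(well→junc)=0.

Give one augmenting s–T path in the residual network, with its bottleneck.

s→well→junc→T, bottleneck 2

Residual along s→well→junc→T: s→well: 2, well→junc: 6, junc→T: 7.
Bottleneck = min = 2.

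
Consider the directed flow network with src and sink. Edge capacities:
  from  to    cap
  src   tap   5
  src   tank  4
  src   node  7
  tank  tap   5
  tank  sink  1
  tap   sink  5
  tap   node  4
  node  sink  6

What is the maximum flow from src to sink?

Augment src->tank->sink: bottleneck 1. Total 1.
Augment src->tap->sink: bottleneck 5. Total 6.
Augment src->node->sink: bottleneck 6. Total 12.
No augmenting path remains in the residual graph.

12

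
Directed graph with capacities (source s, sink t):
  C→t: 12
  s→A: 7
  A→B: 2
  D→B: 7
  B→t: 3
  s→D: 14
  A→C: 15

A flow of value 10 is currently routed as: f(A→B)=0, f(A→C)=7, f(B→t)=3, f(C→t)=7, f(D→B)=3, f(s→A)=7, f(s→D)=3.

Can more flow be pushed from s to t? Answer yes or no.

No

Residual reachable from s: {B, D, s}; t is not reachable.
Saturated cut: s→A, B→t with total capacity 10 = current flow value. Flow is maximum.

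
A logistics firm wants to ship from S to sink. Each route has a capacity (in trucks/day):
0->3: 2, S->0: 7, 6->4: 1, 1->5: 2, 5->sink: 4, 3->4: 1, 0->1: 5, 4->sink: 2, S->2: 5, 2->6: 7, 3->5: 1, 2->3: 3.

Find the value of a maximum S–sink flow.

Augment S->0->1->5->sink: bottleneck 2. Total 2.
Augment S->0->3->5->sink: bottleneck 1. Total 3.
Augment S->0->3->4->sink: bottleneck 1. Total 4.
Augment S->2->6->4->sink: bottleneck 1. Total 5.
No augmenting path remains in the residual graph.

5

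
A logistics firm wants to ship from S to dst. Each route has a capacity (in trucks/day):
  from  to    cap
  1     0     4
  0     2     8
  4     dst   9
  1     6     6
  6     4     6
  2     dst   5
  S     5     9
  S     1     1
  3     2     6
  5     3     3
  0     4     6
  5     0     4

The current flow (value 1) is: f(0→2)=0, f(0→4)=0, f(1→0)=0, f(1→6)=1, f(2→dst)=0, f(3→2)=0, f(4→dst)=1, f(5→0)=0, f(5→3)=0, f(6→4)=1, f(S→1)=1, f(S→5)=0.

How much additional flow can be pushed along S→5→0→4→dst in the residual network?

Residual capacities along the path: S→5: 9, 5→0: 4, 0→4: 6, 4→dst: 8.
Minimum is 4.

4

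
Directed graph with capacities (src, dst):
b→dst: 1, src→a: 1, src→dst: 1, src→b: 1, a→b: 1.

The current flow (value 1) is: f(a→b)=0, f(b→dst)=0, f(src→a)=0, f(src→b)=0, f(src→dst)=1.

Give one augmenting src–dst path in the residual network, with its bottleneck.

Residual along src→b→dst: src→b: 1, b→dst: 1.
Bottleneck = min = 1.

src→b→dst, bottleneck 1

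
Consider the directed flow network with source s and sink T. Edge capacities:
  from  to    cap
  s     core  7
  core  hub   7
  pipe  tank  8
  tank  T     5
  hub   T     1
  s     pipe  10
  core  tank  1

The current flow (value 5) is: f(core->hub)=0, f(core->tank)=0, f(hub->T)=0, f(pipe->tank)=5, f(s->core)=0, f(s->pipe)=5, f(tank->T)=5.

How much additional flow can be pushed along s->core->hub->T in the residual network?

1

Residual capacities along the path: s->core: 7, core->hub: 7, hub->T: 1.
Minimum is 1.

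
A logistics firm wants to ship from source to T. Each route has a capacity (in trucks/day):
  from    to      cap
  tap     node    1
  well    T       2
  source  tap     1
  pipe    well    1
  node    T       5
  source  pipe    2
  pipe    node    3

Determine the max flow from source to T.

Augment source->tap->node->T: bottleneck 1. Total 1.
Augment source->pipe->node->T: bottleneck 2. Total 3.
No augmenting path remains in the residual graph.

3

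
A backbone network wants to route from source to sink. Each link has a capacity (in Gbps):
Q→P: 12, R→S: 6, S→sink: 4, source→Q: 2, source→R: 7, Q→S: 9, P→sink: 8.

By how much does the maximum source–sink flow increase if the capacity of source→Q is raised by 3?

Original max flow = 6.
After raising cap(source→Q), augmenting paths through that edge carry 3 more units.
New max flow = 9. Increase = 3.

3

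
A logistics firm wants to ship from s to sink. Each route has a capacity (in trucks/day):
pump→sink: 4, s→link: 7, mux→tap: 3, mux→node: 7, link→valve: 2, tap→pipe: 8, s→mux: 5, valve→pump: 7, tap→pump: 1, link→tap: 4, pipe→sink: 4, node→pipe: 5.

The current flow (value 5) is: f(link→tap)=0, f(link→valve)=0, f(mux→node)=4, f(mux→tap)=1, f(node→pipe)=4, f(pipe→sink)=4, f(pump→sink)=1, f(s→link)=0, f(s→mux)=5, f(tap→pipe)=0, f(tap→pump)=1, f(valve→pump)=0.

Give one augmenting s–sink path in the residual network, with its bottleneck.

Residual along s→link→valve→pump→sink: s→link: 7, link→valve: 2, valve→pump: 7, pump→sink: 3.
Bottleneck = min = 2.

s→link→valve→pump→sink, bottleneck 2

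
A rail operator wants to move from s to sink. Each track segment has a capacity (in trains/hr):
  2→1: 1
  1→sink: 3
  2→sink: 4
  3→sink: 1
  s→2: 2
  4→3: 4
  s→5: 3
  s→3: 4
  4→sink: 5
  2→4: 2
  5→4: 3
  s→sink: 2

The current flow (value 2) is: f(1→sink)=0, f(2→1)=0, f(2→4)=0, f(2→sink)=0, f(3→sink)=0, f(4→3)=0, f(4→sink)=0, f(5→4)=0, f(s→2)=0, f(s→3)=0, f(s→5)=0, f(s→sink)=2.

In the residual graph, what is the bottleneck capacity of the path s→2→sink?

2

Residual capacities along the path: s→2: 2, 2→sink: 4.
Minimum is 2.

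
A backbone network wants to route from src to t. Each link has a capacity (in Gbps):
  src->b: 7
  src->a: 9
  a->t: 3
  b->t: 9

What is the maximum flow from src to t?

Augment src->a->t: bottleneck 3. Total 3.
Augment src->b->t: bottleneck 7. Total 10.
No augmenting path remains in the residual graph.

10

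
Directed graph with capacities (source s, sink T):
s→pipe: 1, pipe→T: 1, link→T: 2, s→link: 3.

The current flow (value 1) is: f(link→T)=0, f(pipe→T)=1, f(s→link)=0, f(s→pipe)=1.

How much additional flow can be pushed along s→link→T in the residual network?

2

Residual capacities along the path: s→link: 3, link→T: 2.
Minimum is 2.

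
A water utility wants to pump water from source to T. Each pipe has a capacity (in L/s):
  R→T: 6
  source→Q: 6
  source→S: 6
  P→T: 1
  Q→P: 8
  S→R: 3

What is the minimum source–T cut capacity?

4

Max flow = 4 (via 2 augmenting paths).
In the residual at optimum, the set reachable from source is {P, Q, S, source}.
Cut edges: S→R (cap 3), P→T (cap 1). Sum = 4.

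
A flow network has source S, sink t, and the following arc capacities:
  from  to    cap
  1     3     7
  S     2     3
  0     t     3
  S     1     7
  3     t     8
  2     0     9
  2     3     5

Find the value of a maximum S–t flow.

Augment S->1->3->t: bottleneck 7. Total 7.
Augment S->2->3->t: bottleneck 1. Total 8.
Augment S->2->0->t: bottleneck 2. Total 10.
No augmenting path remains in the residual graph.

10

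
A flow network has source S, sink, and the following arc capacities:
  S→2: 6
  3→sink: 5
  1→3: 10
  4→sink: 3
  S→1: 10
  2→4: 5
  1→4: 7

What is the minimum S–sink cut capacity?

8

Max flow = 8 (via 2 augmenting paths).
In the residual at optimum, the set reachable from S is {1, 2, 3, 4, S}.
Cut edges: 3→sink (cap 5), 4→sink (cap 3). Sum = 8.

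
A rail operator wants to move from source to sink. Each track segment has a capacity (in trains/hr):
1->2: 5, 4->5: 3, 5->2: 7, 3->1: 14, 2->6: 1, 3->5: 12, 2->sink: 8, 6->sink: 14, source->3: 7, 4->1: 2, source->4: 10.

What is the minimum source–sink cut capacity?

9

Max flow = 9 (via 4 augmenting paths).
In the residual at optimum, the set reachable from source is {1, 2, 3, 4, 5, source}.
Cut edges: 2->6 (cap 1), 2->sink (cap 8). Sum = 9.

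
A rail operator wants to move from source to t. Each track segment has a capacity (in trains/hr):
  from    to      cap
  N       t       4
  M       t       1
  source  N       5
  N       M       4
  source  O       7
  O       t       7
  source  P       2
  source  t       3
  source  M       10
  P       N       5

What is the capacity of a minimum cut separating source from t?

Max flow = 15 (via 4 augmenting paths).
In the residual at optimum, the set reachable from source is {M, N, P, source}.
Cut edges: source->O (cap 7), source->t (cap 3), N->t (cap 4), M->t (cap 1). Sum = 15.

15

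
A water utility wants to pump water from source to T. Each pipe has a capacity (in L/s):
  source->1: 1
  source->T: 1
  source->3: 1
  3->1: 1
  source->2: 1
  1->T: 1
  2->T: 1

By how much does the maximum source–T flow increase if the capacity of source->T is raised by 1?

1

Original max flow = 3.
After raising cap(source->T), augmenting paths through that edge carry 1 more unit.
New max flow = 4. Increase = 1.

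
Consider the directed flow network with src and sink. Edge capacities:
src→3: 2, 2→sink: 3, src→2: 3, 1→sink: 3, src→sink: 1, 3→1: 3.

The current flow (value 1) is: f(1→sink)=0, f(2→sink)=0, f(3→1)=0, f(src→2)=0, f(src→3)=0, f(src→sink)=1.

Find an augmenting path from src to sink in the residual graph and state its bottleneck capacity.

Residual along src→2→sink: src→2: 3, 2→sink: 3.
Bottleneck = min = 3.

src→2→sink, bottleneck 3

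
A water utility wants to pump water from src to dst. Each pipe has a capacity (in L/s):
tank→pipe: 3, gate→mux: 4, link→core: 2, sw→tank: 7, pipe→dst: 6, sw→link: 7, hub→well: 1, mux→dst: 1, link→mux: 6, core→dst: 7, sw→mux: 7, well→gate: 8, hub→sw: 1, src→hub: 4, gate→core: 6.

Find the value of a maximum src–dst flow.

Augment src→hub→sw→mux→dst: bottleneck 1. Total 1.
Augment src→hub→well→gate→core→dst: bottleneck 1. Total 2.
No augmenting path remains in the residual graph.

2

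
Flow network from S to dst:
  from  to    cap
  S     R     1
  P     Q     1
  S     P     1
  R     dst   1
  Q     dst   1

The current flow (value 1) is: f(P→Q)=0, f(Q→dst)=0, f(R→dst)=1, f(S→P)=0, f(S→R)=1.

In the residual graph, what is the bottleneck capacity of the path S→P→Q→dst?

Residual capacities along the path: S→P: 1, P→Q: 1, Q→dst: 1.
Minimum is 1.

1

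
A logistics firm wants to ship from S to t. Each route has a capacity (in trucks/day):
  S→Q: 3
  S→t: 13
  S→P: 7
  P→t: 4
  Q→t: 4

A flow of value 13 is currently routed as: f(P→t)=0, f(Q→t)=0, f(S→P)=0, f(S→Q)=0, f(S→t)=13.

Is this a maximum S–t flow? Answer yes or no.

Residual path S→Q→t has bottleneck 3 > 0.
Pushing 3 along it raises the flow to 16, so the given flow is not maximum.

No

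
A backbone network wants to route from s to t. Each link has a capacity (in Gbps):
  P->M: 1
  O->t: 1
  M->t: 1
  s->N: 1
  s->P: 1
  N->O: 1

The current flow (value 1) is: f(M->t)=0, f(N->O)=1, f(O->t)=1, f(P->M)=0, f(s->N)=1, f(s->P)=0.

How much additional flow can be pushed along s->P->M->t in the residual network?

1

Residual capacities along the path: s->P: 1, P->M: 1, M->t: 1.
Minimum is 1.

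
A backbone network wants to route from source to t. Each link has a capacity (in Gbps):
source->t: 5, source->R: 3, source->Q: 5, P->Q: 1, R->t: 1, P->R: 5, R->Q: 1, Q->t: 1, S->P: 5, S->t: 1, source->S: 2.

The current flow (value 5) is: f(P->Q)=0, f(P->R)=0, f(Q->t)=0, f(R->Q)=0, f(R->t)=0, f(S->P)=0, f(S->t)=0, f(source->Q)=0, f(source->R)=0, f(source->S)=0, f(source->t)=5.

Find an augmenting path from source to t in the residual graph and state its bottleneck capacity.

Residual along source->S->t: source->S: 2, S->t: 1.
Bottleneck = min = 1.

source->S->t, bottleneck 1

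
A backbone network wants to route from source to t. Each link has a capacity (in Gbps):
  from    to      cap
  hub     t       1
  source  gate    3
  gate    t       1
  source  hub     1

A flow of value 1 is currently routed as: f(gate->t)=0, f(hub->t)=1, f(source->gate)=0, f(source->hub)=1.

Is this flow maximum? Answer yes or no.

No

Residual path source->gate->t has bottleneck 1 > 0.
Pushing 1 along it raises the flow to 2, so the given flow is not maximum.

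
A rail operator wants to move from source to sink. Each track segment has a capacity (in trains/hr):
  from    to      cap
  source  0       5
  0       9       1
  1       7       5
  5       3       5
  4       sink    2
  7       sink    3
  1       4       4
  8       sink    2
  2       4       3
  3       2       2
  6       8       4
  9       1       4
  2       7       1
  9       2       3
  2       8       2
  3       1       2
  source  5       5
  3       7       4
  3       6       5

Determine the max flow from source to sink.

6

Augment source->5->3->7->sink: bottleneck 3. Total 3.
Augment source->0->9->2->8->sink: bottleneck 1. Total 4.
Augment source->5->3->1->4->sink: bottleneck 2. Total 6.
No augmenting path remains in the residual graph.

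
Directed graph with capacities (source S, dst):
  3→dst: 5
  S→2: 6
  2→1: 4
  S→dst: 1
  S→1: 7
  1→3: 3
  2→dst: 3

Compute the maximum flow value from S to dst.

7

Augment S→dst: bottleneck 1. Total 1.
Augment S→2→dst: bottleneck 3. Total 4.
Augment S→1→3→dst: bottleneck 3. Total 7.
No augmenting path remains in the residual graph.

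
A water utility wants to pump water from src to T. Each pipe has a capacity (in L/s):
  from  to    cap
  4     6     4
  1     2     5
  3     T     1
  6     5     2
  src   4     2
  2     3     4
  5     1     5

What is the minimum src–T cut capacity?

1

Max flow = 1 (via 1 augmenting path).
In the residual at optimum, the set reachable from src is {1, 2, 3, 4, 5, 6, src}.
Cut edges: 3->T (cap 1). Sum = 1.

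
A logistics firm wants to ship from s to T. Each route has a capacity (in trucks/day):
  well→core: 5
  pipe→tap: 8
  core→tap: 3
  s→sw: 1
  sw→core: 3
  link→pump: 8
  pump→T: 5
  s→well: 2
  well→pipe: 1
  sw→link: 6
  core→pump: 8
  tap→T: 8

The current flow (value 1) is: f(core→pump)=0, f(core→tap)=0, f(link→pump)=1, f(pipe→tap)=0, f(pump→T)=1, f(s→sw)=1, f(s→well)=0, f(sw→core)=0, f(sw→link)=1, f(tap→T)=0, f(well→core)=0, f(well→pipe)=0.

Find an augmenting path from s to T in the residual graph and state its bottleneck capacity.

s→well→core→pump→T, bottleneck 2

Residual along s→well→core→pump→T: s→well: 2, well→core: 5, core→pump: 8, pump→T: 4.
Bottleneck = min = 2.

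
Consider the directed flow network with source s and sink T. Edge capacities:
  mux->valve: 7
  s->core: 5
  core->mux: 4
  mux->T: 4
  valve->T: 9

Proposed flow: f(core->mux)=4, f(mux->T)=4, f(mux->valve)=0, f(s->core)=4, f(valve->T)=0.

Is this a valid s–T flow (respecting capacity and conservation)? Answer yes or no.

Every edge has 0 ≤ f(e) ≤ cap(e).
At each intermediate node, inflow equals outflow.

Yes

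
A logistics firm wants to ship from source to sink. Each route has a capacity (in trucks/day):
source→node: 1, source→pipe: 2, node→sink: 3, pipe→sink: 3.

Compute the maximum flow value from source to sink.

Augment source→pipe→sink: bottleneck 2. Total 2.
Augment source→node→sink: bottleneck 1. Total 3.
No augmenting path remains in the residual graph.

3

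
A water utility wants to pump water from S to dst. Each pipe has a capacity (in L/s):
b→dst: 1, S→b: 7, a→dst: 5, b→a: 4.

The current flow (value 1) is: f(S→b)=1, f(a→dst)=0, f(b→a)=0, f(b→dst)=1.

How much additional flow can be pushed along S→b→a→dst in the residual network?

4

Residual capacities along the path: S→b: 6, b→a: 4, a→dst: 5.
Minimum is 4.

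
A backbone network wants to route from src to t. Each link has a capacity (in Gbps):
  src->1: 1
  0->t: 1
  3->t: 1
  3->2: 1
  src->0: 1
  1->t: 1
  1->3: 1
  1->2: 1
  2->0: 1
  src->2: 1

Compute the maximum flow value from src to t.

2

Augment src->1->t: bottleneck 1. Total 1.
Augment src->0->t: bottleneck 1. Total 2.
No augmenting path remains in the residual graph.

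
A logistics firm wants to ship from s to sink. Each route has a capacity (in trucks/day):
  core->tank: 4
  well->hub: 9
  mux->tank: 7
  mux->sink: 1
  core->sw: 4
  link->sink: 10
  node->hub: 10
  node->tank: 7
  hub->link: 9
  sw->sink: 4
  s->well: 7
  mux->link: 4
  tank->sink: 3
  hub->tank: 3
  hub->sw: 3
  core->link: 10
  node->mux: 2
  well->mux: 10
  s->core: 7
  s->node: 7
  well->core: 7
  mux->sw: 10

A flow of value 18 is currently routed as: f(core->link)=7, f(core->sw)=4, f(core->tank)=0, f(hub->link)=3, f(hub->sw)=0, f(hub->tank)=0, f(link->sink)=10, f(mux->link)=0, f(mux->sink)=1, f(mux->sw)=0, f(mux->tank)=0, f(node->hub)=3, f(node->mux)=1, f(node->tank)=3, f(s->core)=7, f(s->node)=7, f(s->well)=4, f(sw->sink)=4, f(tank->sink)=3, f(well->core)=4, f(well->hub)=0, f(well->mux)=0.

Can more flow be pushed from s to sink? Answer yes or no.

No

Residual reachable from s: {core, hub, link, mux, node, s, sw, tank, well}; sink is not reachable.
Saturated cut: mux->sink, sw->sink, tank->sink, link->sink with total capacity 18 = current flow value. Flow is maximum.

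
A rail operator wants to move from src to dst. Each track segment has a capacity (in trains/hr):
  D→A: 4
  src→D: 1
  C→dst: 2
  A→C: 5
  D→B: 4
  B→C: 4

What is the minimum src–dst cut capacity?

1

Max flow = 1 (via 1 augmenting path).
In the residual at optimum, the set reachable from src is {src}.
Cut edges: src→D (cap 1). Sum = 1.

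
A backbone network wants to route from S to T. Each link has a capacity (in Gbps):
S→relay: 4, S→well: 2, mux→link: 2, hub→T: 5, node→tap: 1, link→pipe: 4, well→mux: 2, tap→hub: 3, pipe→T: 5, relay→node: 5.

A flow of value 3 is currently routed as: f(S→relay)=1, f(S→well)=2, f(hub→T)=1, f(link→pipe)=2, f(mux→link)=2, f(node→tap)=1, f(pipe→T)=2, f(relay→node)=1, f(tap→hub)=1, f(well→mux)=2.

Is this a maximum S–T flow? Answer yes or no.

Residual reachable from S: {S, node, relay}; T is not reachable.
Saturated cut: node→tap, S→well with total capacity 3 = current flow value. Flow is maximum.

Yes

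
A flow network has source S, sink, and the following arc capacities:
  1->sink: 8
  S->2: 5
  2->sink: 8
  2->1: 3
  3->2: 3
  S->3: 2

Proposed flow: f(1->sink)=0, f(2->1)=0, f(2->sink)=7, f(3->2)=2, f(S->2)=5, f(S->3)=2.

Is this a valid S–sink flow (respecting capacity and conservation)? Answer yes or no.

Every edge has 0 ≤ f(e) ≤ cap(e).
At each intermediate node, inflow equals outflow.

Yes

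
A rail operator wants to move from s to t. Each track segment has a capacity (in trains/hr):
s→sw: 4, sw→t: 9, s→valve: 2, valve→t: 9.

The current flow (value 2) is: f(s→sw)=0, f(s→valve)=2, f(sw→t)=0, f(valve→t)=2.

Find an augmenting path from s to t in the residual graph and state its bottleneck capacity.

s→sw→t, bottleneck 4

Residual along s→sw→t: s→sw: 4, sw→t: 9.
Bottleneck = min = 4.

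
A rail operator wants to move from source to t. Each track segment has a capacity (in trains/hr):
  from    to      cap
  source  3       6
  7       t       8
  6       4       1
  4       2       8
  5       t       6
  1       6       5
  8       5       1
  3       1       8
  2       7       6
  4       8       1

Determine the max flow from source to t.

Augment source->3->1->6->4->2->7->t: bottleneck 1. Total 1.
No augmenting path remains in the residual graph.

1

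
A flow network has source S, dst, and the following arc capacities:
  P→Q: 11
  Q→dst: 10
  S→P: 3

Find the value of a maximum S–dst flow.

Augment S→P→Q→dst: bottleneck 3. Total 3.
No augmenting path remains in the residual graph.

3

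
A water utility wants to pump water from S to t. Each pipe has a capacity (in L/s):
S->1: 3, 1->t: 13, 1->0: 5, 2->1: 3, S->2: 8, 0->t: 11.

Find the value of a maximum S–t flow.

6

Augment S->1->t: bottleneck 3. Total 3.
Augment S->2->1->t: bottleneck 3. Total 6.
No augmenting path remains in the residual graph.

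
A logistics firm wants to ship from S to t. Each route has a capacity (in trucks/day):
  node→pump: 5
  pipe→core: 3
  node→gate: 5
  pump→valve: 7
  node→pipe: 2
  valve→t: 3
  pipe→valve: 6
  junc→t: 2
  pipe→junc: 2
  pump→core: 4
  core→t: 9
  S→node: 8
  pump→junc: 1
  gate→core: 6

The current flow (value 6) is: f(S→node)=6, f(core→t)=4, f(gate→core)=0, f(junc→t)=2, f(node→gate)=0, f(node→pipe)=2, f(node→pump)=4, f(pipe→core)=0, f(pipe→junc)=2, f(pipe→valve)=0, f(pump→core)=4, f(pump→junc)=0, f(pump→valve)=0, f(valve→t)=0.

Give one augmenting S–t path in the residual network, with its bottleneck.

Residual along S→node→pump→valve→t: S→node: 2, node→pump: 1, pump→valve: 7, valve→t: 3.
Bottleneck = min = 1.

S→node→pump→valve→t, bottleneck 1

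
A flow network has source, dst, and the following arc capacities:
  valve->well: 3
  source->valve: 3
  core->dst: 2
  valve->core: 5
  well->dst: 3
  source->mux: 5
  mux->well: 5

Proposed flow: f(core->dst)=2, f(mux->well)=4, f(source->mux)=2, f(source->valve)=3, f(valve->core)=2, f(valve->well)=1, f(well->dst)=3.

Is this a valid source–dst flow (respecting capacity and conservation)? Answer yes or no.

No

Conservation fails at mux: inflow 2 ≠ outflow 4.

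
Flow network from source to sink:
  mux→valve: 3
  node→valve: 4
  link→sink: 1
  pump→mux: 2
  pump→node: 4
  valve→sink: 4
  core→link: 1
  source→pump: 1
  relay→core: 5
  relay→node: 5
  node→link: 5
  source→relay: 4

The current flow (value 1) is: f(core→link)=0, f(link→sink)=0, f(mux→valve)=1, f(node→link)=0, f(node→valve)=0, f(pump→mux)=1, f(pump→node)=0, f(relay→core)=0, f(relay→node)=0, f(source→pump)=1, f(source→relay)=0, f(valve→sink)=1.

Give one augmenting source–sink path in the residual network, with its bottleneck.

source→relay→node→valve→sink, bottleneck 3

Residual along source→relay→node→valve→sink: source→relay: 4, relay→node: 5, node→valve: 4, valve→sink: 3.
Bottleneck = min = 3.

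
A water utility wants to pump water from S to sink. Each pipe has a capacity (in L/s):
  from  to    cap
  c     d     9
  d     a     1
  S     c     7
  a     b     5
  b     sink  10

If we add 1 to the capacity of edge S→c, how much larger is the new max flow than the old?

0

Original max flow = 1.
Edge S→c does not cross the min cut (source side {S, c, d}), so extra capacity there cannot help.
New max flow = 1. Increase = 0.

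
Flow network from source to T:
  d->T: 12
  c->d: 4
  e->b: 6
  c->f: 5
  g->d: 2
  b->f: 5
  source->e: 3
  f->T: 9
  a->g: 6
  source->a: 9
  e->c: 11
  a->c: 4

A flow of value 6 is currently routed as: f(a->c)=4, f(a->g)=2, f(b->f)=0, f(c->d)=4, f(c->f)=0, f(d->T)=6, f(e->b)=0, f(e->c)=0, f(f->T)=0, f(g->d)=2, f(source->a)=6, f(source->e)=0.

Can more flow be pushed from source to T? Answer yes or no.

Yes

Residual path source->e->c->f->T has bottleneck 3 > 0.
Pushing 3 along it raises the flow to 9, so the given flow is not maximum.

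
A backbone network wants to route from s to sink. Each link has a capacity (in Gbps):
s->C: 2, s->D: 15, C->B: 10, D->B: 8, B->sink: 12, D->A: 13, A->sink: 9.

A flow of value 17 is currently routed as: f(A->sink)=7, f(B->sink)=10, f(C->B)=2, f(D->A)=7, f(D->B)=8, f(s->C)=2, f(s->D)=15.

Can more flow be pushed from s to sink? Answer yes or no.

Residual reachable from s: {s}; sink is not reachable.
Saturated cut: s->C, s->D with total capacity 17 = current flow value. Flow is maximum.

No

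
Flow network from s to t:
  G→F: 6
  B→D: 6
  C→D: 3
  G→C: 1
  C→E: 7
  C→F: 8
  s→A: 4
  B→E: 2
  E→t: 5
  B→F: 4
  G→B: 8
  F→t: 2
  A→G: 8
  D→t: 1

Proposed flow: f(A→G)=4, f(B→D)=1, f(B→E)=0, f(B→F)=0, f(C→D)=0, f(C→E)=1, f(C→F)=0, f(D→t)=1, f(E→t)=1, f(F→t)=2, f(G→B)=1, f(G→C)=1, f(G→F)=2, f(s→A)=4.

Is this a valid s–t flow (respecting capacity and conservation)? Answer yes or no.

Every edge has 0 ≤ f(e) ≤ cap(e).
At each intermediate node, inflow equals outflow.

Yes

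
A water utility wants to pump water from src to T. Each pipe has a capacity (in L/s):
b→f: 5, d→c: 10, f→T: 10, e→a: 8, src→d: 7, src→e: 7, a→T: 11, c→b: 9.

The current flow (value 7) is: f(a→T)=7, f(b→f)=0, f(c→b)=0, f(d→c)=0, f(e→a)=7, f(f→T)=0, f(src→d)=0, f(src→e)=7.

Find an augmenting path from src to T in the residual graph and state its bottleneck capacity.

Residual along src→d→c→b→f→T: src→d: 7, d→c: 10, c→b: 9, b→f: 5, f→T: 10.
Bottleneck = min = 5.

src→d→c→b→f→T, bottleneck 5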